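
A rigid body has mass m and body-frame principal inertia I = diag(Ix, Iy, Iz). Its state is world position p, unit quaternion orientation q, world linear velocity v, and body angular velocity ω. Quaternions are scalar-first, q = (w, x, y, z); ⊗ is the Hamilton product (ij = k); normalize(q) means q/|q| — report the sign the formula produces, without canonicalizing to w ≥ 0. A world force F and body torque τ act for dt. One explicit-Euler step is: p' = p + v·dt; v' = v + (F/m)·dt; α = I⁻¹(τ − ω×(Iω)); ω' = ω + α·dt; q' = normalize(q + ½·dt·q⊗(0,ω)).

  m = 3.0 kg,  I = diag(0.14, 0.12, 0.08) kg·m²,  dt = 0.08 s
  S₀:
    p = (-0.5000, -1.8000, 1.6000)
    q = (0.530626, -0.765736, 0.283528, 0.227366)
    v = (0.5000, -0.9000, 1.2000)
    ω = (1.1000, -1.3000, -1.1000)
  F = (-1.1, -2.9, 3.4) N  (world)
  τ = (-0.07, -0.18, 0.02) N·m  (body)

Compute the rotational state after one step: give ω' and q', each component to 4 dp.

precession coupling ω×(Iω) = (-0.0572, -0.0726, 0.0286)
(τ − ω×Iω)/I = (-0.0914, -0.8950, -0.1075)
ω + α·dt = (1.0927, -1.3716, -1.1086)
2q̇ = q⊗(0,ω) = (1.4609986, 0.5673836, -1.2820208, 0.0998874)
q + ½dt·q⊗(0,ω), renormalized = (0.5871, -0.7406, 0.2315, 0.2306)

ω' = (1.0927, -1.3716, -1.1086)
q' = (0.5871, -0.7406, 0.2315, 0.2306)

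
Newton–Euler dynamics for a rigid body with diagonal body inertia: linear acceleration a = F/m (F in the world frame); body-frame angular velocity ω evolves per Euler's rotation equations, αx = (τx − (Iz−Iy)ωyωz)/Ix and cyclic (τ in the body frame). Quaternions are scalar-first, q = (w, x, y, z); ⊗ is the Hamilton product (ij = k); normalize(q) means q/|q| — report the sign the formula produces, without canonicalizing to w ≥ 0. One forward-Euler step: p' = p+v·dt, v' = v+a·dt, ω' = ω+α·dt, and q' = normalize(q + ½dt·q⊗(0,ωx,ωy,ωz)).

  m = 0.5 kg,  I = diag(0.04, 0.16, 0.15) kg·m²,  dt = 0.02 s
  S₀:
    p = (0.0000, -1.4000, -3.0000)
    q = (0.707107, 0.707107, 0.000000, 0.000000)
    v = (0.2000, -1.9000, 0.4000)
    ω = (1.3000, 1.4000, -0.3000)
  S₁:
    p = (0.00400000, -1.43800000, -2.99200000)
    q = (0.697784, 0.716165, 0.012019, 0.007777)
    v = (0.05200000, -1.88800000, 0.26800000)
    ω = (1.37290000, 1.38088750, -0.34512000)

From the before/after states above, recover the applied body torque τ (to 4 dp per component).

τ = (0.1500, -0.1100, -0.1200)

ω₁ − ω₀ = (0.07290000, -0.01911250, -0.04512000)
I·α + gyro = (0.1500, -0.1100, -0.1200)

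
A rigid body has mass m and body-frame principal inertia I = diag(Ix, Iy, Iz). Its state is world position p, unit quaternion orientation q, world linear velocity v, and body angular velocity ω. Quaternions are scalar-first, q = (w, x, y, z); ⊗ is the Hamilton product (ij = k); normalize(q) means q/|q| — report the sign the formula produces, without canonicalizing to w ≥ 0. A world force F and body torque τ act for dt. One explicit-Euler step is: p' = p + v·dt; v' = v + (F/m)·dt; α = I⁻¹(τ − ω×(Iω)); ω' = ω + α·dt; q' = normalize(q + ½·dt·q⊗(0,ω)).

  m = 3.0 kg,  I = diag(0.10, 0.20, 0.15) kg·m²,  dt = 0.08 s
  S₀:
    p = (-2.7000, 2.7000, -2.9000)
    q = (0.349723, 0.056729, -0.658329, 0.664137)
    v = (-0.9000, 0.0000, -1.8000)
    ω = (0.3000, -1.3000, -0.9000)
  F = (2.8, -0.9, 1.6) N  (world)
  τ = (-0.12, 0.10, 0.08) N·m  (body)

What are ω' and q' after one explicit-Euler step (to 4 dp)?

ω×(Iω) gyroscopic = (-0.0585, 0.0135, -0.0390)
angular accel α = (-0.6150, 0.4325, 0.7933)
new body rate ω' = (0.2508, -1.2654, -0.8365)
Hamilton product q⊗(0,ω) = (-0.2751231, 1.5607911, -0.2043427, -0.1909997)
q + ½dt·q⊗(0,ω), renormalized = (0.3380, 0.1189, -0.6651, 0.6551)

ω' = (0.2508, -1.2654, -0.8365)
q' = (0.3380, 0.1189, -0.6651, 0.6551)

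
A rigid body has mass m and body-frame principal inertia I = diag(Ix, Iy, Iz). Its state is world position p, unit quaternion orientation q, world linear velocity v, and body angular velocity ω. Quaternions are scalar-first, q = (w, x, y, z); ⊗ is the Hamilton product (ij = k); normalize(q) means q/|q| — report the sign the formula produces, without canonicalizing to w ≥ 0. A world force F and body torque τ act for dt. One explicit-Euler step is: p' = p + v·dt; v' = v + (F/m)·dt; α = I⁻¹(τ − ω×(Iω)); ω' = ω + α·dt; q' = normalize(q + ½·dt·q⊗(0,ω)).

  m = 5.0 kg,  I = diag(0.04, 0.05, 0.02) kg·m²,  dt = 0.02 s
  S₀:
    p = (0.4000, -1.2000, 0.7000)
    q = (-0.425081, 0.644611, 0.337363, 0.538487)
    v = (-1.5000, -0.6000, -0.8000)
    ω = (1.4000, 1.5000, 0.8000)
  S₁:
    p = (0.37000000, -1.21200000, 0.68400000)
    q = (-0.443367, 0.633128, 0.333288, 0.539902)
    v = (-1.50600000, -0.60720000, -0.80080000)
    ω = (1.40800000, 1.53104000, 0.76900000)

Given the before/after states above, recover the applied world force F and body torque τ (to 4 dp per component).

F = (-1.5000, -1.8000, -0.2000)
τ = (-0.0200, 0.1000, -0.0100)

velocity change Δv = (-0.00600000, -0.00720000, -0.00080000)
F = m·Δv/dt = (-1.5000, -1.8000, -0.2000)
rate change Δω = (0.00800000, 0.03104000, -0.03100000)
precession coupling = (-0.0360, 0.0224, 0.0210)
I·α + gyro = (-0.0200, 0.1000, -0.0100)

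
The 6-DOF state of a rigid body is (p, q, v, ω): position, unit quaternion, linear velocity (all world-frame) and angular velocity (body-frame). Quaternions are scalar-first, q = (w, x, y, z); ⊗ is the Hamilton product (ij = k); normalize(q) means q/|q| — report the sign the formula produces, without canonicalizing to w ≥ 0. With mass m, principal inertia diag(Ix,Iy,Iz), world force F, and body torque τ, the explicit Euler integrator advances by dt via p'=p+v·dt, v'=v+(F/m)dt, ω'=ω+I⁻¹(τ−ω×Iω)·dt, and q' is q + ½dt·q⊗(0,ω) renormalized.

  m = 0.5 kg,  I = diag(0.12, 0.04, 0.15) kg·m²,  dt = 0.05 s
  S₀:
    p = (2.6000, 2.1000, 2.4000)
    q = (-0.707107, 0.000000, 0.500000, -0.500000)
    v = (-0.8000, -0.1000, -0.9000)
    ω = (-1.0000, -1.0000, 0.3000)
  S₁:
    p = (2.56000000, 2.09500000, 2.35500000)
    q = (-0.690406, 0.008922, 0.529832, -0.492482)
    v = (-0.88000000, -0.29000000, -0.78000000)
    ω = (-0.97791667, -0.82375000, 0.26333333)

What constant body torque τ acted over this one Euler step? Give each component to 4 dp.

τ = (0.0200, 0.1500, -0.1900)

Δω = ω₁−ω₀ = (0.02208333, 0.17625000, -0.03666667)
precession coupling = (-0.0330, 0.0090, -0.0800)
I·α + gyro = (0.0200, 0.1500, -0.1900)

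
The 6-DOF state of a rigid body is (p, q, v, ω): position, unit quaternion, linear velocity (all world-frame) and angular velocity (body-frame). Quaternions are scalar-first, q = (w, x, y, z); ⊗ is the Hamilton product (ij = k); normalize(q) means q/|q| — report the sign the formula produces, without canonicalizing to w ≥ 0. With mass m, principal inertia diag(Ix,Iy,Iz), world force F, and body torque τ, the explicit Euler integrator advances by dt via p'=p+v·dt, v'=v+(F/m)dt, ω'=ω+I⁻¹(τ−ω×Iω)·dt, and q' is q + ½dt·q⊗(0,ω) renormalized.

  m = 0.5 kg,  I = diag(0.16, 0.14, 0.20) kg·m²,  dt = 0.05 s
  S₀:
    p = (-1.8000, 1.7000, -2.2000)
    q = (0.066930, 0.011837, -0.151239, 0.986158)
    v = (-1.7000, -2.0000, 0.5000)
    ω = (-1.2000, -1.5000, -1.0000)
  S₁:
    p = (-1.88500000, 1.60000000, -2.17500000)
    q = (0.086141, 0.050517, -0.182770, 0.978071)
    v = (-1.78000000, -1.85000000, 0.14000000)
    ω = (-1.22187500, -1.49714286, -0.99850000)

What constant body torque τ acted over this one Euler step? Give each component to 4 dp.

Δω = ω₁−ω₀ = (-0.02187500, 0.00285714, 0.00150000)
ω₀×(Iω₀) = (0.0900, -0.0480, -0.0360)
applied torque τ = (0.0200, -0.0400, -0.0300)

τ = (0.0200, -0.0400, -0.0300)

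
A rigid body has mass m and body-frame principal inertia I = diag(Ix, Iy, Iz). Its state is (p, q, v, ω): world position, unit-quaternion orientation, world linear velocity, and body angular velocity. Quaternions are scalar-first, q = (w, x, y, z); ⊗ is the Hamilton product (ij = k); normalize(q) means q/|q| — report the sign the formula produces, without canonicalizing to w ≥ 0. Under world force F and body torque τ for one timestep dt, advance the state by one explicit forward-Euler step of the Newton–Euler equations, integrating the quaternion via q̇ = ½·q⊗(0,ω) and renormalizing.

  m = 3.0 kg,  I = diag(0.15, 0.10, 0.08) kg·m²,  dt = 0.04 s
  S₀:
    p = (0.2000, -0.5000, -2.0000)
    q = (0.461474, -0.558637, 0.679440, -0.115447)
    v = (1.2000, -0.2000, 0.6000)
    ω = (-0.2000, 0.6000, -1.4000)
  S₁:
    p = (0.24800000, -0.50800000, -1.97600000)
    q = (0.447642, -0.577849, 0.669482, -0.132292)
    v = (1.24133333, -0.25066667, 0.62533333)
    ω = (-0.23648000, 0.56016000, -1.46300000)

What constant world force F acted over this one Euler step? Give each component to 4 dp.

F = (3.1000, -3.8000, 1.9000)

v₁ − v₀ = (0.04133333, -0.05066667, 0.02533333)
F = m·Δv/dt = (3.1000, -3.8000, 1.9000)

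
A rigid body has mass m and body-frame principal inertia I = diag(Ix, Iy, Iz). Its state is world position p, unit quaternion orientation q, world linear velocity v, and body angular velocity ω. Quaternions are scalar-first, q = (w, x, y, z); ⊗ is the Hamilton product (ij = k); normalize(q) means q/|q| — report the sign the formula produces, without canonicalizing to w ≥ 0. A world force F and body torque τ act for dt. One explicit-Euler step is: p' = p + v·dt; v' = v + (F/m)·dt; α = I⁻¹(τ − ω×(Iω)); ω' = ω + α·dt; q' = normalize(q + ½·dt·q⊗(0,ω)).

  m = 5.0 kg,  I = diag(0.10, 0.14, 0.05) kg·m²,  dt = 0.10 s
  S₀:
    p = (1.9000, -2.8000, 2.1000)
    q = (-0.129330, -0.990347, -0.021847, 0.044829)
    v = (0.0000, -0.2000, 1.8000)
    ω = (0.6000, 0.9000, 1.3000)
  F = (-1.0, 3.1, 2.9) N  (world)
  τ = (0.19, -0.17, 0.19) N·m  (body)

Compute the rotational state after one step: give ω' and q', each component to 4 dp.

ω×(Iω) gyroscopic = (-0.1053, 0.0390, 0.0216)
angular accel α = (2.9530, -1.4929, 3.3680)
ω + α·dt = (0.8953, 0.7507, 1.6368)
2q̇ = q⊗(0,ω) = (0.5555928, -0.1463452, 1.1979515, -1.0463331)
q + ½dt·q⊗(0,ω), renormalized = (-0.1012, -0.9941, 0.0379, -0.0075)

ω' = (0.8953, 0.7507, 1.6368)
q' = (-0.1012, -0.9941, 0.0379, -0.0075)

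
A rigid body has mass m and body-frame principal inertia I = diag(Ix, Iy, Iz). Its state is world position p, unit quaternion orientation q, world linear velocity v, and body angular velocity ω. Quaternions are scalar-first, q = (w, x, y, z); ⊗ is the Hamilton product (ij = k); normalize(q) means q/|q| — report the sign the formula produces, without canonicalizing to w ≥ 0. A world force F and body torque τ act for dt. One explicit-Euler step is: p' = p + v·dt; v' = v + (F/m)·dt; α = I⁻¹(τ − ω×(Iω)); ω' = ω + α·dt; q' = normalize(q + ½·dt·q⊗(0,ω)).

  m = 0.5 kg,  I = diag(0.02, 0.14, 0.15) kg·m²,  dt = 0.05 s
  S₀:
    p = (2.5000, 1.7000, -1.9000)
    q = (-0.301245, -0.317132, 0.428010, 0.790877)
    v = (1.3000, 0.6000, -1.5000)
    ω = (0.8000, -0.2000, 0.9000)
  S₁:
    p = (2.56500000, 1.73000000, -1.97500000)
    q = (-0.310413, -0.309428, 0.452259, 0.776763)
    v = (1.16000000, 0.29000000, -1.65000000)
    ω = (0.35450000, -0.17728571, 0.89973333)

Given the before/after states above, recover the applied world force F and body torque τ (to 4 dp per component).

Δv = v₁−v₀ = (-0.14000000, -0.31000000, -0.15000000)
applied force F = (-1.4000, -3.1000, -1.5000)
ω₁ − ω₀ = (-0.44550000, 0.02271429, -0.00026667)
applied torque τ = (-0.1800, -0.0300, -0.0200)

F = (-1.4000, -3.1000, -1.5000)
τ = (-0.1800, -0.0300, -0.0200)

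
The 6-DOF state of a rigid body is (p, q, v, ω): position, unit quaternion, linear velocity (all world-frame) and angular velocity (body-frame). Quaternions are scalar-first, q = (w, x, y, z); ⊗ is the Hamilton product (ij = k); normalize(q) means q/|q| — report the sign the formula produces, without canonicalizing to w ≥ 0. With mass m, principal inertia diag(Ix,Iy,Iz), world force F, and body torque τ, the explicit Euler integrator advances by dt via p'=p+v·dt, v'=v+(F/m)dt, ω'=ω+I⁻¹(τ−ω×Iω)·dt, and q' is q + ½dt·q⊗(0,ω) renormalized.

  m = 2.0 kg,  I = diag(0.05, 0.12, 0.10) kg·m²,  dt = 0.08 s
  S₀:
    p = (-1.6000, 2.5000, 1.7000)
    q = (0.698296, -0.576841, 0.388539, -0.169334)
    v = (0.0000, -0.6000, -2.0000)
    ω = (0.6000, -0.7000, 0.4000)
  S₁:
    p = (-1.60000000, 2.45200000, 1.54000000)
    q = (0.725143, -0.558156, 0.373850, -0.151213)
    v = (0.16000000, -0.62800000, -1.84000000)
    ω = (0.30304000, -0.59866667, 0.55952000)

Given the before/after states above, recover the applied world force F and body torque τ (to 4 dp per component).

F = (4.0000, -0.7000, 4.0000)
τ = (-0.1800, 0.1400, 0.1700)

rate change Δω = (-0.29696000, 0.10133333, 0.15952000)
precession coupling = (0.0056, -0.0120, -0.0294)
τ = I·(Δω/dt) + ω₀×(Iω₀) = (-0.1800, 0.1400, 0.1700)
velocity change Δv = (0.16000000, -0.02800000, 0.16000000)
applied force F = (4.0000, -0.7000, 4.0000)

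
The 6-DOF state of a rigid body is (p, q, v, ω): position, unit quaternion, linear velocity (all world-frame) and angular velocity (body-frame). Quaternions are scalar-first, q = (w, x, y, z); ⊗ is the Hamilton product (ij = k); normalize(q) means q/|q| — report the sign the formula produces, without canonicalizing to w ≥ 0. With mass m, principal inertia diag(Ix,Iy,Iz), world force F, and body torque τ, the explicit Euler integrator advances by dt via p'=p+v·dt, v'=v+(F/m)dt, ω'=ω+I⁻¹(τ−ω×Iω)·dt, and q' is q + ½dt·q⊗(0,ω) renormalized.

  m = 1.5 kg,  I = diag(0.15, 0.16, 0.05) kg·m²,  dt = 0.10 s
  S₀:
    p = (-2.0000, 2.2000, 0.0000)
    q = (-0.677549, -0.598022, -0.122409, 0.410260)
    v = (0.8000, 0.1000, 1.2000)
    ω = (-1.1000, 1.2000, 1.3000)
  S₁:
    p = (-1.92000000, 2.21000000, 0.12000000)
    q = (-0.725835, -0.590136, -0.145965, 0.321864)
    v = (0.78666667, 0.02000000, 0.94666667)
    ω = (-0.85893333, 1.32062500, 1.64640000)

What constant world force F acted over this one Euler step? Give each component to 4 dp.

v₁ − v₀ = (-0.01333333, -0.08000000, -0.25333333)
applied force F = (-0.2000, -1.2000, -3.8000)

F = (-0.2000, -1.2000, -3.8000)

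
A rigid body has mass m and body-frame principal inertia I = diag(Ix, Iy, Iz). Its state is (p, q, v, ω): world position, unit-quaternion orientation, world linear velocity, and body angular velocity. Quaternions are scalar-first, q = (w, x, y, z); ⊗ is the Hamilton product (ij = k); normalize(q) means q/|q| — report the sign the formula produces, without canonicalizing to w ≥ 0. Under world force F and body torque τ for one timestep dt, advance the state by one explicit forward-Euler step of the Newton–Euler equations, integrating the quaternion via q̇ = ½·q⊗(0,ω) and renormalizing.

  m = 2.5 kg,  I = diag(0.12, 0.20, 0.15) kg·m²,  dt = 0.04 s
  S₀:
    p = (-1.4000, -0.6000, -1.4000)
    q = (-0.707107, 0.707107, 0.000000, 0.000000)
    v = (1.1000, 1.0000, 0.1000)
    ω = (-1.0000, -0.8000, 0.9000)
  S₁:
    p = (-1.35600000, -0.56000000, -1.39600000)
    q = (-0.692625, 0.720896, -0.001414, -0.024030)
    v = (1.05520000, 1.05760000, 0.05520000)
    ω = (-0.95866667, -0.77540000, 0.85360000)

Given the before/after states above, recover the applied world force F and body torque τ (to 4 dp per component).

v₁ − v₀ = (-0.04480000, 0.05760000, -0.04480000)
m·(v₁−v₀)/dt = (-2.8000, 3.6000, -2.8000)
ω₁ − ω₀ = (0.04133333, 0.02460000, -0.04640000)
ω₀×(Iω₀) = (0.0360, 0.0270, 0.0640)
applied torque τ = (0.1600, 0.1500, -0.1100)

F = (-2.8000, 3.6000, -2.8000)
τ = (0.1600, 0.1500, -0.1100)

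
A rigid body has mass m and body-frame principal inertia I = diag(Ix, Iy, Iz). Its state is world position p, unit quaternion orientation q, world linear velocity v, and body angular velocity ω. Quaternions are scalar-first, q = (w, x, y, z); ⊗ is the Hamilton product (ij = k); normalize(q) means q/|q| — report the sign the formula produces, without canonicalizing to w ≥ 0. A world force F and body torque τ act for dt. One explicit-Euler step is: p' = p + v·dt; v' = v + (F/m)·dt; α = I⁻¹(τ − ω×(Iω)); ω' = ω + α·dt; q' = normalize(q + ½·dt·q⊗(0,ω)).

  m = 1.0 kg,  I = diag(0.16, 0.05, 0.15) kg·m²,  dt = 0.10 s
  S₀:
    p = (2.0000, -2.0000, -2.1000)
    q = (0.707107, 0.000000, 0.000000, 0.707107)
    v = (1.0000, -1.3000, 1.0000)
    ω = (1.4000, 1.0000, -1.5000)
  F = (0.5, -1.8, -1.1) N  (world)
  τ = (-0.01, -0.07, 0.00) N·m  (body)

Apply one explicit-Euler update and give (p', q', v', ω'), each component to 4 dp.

angular accel α = (0.8750, -0.9800, 1.0267)
ω + α·dt = (1.4875, 0.9020, -1.3973)
Hamilton product q⊗(0,ω) = (1.0606605, 0.2828428, 1.6970568, -1.0606605)
q + ½dt·q⊗(0,ω), renormalized = (0.7552, 0.0141, 0.0843, 0.6499)
a = F/m = (0.5000, -1.8000, -1.1000)
new position p' = (2.1000, -2.1300, -2.0000)
v' = v + a·dt = (1.0500, -1.4800, 0.8900)

p' = (2.1000, -2.1300, -2.0000)
q' = (0.7552, 0.0141, 0.0843, 0.6499)
v' = (1.0500, -1.4800, 0.8900)
ω' = (1.4875, 0.9020, -1.3973)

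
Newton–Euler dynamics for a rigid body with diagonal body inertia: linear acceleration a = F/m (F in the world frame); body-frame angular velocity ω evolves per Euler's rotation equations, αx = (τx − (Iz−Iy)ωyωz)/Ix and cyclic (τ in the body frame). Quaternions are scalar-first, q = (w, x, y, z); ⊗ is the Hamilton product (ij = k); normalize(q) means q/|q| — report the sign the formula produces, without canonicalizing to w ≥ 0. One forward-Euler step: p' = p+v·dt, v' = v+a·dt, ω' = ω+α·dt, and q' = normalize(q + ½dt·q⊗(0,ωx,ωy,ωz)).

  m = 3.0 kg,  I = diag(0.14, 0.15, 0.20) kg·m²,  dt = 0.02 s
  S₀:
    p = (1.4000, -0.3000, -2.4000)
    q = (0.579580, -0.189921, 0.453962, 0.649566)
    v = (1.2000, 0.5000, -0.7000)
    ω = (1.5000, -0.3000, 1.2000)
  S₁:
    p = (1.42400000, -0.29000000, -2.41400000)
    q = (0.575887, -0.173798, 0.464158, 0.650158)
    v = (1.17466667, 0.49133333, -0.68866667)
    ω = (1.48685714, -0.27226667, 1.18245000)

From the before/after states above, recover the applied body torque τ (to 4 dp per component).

τ = (-0.1100, 0.1000, -0.1800)

ω₁ − ω₀ = (-0.01314286, 0.02773333, -0.01755000)
ω₀×(Iω₀) = (-0.0180, -0.1080, -0.0045)
τ = I·(Δω/dt) + ω₀×(Iω₀) = (-0.1100, 0.1000, -0.1800)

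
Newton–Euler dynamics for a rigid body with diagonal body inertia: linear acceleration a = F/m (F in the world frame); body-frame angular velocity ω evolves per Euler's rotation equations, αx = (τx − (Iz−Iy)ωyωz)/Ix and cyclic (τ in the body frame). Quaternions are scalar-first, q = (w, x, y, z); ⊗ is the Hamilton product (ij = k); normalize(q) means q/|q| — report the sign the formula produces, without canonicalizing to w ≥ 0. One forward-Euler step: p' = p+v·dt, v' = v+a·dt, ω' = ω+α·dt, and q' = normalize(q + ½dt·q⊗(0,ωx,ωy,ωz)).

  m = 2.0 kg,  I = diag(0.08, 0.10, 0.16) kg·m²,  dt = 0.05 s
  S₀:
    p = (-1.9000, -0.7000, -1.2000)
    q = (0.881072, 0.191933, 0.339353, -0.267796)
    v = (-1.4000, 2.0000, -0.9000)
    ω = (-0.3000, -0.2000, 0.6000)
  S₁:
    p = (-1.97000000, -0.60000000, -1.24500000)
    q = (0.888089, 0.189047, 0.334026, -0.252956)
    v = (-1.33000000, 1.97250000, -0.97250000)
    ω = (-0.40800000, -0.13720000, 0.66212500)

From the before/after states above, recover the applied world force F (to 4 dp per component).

F = (2.8000, -1.1000, -2.9000)

velocity change Δv = (0.07000000, -0.02750000, -0.07250000)
F = m·Δv/dt = (2.8000, -1.1000, -2.9000)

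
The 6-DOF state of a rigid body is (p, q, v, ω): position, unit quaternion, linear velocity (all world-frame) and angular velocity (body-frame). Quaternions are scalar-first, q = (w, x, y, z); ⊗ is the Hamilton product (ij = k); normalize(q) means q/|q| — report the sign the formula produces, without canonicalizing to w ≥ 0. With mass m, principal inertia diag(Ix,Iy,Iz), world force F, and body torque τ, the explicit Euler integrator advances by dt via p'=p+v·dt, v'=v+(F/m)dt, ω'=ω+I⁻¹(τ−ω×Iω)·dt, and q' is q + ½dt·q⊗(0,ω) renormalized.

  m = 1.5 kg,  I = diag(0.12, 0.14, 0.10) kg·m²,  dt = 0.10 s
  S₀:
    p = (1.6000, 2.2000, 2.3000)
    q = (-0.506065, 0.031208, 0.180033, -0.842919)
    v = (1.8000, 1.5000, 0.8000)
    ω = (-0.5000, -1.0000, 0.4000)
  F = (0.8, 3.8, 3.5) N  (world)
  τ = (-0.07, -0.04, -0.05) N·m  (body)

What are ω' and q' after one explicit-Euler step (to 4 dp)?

ω' = (-0.5717, -1.0257, 0.3400)
q' = (-0.4786, 0.0053, 0.2254, -0.8486)

(τ − ω×Iω)/I = (-0.7167, -0.2571, -0.6000)
ω' = ω + α·dt = (-0.5717, -1.0257, 0.3400)
Hamilton product q⊗(0,ω) = (0.5328046, -0.5178733, 0.9150413, -0.1436175)
q' = normalize(q + ½dt·q⊗(0,ω)) = (-0.4786, 0.0053, 0.2254, -0.8486)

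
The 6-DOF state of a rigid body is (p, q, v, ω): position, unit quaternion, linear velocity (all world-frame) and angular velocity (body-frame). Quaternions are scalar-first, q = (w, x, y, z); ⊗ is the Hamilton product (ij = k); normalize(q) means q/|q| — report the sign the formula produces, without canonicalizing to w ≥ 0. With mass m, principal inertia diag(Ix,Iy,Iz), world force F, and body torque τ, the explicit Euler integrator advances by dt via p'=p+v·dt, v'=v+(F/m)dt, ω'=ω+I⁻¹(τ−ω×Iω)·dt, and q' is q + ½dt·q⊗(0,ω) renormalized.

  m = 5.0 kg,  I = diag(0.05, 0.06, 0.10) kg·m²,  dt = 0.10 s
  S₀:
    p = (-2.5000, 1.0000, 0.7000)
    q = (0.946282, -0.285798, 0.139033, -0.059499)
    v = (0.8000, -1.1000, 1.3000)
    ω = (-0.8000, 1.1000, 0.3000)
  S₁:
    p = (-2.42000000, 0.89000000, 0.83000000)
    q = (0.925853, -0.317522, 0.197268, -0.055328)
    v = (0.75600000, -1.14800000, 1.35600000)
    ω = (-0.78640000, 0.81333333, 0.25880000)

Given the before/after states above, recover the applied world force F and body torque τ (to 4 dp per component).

Δω = ω₁−ω₀ = (0.01360000, -0.28666667, -0.04120000)
gyro term ω₀×Iω₀ = (0.0132, 0.0120, -0.0088)
I·α + gyro = (0.0200, -0.1600, -0.0500)
v₁ − v₀ = (-0.04400000, -0.04800000, 0.05600000)
m·(v₁−v₀)/dt = (-2.2000, -2.4000, 2.8000)

F = (-2.2000, -2.4000, 2.8000)
τ = (0.0200, -0.1600, -0.0500)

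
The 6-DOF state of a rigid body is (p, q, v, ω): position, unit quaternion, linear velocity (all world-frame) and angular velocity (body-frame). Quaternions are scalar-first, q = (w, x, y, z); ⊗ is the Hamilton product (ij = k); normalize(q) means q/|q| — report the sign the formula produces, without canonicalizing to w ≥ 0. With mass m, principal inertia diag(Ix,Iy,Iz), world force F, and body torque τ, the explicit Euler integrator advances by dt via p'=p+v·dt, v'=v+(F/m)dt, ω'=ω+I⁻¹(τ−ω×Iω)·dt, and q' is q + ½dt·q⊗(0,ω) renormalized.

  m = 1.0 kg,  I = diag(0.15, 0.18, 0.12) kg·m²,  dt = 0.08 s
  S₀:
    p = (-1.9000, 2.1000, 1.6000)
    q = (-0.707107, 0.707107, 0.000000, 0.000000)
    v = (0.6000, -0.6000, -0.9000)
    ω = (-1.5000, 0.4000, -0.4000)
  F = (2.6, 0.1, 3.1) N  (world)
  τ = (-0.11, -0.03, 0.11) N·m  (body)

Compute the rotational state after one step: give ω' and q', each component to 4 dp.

precession coupling ω×(Iω) = (0.0096, 0.0180, -0.0180)
α = I⁻¹(τ − ω×Iω) = (-0.7973, -0.2667, 1.0667)
new body rate ω' = (-1.5638, 0.3787, -0.3147)
Hamilton product q⊗(0,ω) = (1.0606605, 1.0606605, 0.0000000, 0.5656856)
updated quaternion q' = (-0.6633, 0.7480, 0.0000, 0.0226)

ω' = (-1.5638, 0.3787, -0.3147)
q' = (-0.6633, 0.7480, 0.0000, 0.0226)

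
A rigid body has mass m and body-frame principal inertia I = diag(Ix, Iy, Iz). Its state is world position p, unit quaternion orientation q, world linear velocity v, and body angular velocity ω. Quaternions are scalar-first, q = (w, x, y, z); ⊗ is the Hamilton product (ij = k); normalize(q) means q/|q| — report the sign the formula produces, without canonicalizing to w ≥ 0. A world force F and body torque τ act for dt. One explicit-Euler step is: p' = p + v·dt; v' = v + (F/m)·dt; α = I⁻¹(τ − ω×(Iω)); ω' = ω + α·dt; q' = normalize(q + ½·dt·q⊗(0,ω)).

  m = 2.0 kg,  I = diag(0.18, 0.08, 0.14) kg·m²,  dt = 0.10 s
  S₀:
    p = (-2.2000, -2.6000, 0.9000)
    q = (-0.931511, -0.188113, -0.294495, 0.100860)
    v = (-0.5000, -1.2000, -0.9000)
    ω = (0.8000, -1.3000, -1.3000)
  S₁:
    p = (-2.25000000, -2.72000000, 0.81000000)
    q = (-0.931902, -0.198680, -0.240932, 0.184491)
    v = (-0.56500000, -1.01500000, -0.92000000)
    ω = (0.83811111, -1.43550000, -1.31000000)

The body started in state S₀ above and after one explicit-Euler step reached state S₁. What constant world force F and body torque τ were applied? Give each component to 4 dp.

Δv = v₁−v₀ = (-0.06500000, 0.18500000, -0.02000000)
applied force F = (-1.3000, 3.7000, -0.4000)
Δω = ω₁−ω₀ = (0.03811111, -0.13550000, -0.01000000)
I·α + gyro = (0.1700, -0.1500, 0.0900)

F = (-1.3000, 3.7000, -0.4000)
τ = (0.1700, -0.1500, 0.0900)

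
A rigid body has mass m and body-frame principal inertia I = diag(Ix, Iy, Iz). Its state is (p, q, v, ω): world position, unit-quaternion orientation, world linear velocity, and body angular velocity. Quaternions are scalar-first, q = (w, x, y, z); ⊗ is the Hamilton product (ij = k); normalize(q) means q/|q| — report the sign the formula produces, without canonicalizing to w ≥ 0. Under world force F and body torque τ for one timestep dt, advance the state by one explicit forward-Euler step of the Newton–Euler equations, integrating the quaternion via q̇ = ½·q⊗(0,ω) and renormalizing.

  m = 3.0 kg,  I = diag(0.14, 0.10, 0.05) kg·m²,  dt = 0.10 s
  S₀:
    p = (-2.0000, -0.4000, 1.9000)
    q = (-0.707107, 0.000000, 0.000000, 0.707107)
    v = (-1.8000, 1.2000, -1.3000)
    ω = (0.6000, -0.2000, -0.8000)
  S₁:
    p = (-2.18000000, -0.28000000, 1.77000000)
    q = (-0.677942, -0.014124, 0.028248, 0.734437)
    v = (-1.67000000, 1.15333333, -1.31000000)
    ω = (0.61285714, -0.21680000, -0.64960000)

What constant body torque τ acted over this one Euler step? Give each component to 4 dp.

Δω = ω₁−ω₀ = (0.01285714, -0.01680000, 0.15040000)
ω₀×(Iω₀) = (-0.0080, -0.0432, 0.0048)
τ = I·(Δω/dt) + ω₀×(Iω₀) = (0.0100, -0.0600, 0.0800)

τ = (0.0100, -0.0600, 0.0800)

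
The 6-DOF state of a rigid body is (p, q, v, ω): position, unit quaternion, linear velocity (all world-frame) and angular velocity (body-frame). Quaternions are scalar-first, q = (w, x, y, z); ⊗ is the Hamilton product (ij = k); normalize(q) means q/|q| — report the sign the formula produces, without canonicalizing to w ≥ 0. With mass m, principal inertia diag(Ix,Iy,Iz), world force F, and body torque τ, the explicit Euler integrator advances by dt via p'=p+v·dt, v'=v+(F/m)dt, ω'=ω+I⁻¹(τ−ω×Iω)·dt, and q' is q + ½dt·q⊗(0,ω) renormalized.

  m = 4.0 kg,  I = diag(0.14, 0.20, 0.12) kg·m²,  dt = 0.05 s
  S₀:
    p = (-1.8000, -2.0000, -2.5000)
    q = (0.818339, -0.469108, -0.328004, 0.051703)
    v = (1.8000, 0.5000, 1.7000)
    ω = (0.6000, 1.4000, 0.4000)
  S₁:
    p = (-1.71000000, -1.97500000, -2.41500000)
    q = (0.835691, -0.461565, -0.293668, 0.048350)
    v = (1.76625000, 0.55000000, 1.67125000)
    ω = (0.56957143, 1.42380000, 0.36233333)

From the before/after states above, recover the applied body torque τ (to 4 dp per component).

τ = (-0.1300, 0.1000, -0.0400)

rate change Δω = (-0.03042857, 0.02380000, -0.03766667)
I·α + gyro = (-0.1300, 0.1000, -0.0400)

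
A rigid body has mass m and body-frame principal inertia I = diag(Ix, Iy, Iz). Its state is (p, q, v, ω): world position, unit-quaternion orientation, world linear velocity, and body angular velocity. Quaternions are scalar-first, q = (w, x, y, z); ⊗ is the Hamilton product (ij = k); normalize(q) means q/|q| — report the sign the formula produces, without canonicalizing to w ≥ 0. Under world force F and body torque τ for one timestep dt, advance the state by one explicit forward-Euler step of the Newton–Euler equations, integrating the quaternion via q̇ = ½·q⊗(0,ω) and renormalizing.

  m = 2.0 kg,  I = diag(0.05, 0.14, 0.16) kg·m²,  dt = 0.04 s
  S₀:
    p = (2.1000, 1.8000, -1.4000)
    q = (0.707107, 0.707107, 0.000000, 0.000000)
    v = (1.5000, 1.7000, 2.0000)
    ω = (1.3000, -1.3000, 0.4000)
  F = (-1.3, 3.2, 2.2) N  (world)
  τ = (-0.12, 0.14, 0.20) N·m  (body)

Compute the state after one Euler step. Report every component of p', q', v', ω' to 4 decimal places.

p' = (2.1600, 1.8680, -1.3200)
q' = (0.6882, 0.7250, -0.0240, -0.0127)
v' = (1.4740, 1.7640, 2.0440)
ω' = (1.2123, -1.2437, 0.4880)

linear accel F/m = (-0.6500, 1.6000, 1.1000)
new position p' = (2.1600, 1.8680, -1.3200)
v + (F/m)dt = (1.4740, 1.7640, 2.0440)
gyro term ω×Iω = (-0.0104, -0.0572, -0.1521)
α = I⁻¹(τ − ω×Iω) = (-2.1920, 1.4086, 2.2006)
ω + α·dt = (1.2123, -1.2437, 0.4880)
2q̇ = q⊗(0,ω) = (-0.9192391, 0.9192391, -1.2020819, -0.6363963)
q' = normalize(q + ½dt·q⊗(0,ω)) = (0.6882, 0.7250, -0.0240, -0.0127)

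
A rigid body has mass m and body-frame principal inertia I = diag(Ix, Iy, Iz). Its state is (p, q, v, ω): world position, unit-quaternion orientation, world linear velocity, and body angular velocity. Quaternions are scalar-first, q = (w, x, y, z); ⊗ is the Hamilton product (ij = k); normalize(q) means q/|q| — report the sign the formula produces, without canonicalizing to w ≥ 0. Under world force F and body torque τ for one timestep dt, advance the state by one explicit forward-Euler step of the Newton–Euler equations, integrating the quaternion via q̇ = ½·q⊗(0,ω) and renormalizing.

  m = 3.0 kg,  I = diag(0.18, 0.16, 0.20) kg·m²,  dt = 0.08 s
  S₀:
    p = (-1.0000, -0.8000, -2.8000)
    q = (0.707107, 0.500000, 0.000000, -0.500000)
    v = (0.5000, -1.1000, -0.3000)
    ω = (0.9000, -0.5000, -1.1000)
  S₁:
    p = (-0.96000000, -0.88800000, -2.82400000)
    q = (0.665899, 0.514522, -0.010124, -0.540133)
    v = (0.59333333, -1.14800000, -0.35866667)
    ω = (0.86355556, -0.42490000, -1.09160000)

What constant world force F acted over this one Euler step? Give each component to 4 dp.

F = (3.5000, -1.8000, -2.2000)

v₁ − v₀ = (0.09333333, -0.04800000, -0.05866667)
m·(v₁−v₀)/dt = (3.5000, -1.8000, -2.2000)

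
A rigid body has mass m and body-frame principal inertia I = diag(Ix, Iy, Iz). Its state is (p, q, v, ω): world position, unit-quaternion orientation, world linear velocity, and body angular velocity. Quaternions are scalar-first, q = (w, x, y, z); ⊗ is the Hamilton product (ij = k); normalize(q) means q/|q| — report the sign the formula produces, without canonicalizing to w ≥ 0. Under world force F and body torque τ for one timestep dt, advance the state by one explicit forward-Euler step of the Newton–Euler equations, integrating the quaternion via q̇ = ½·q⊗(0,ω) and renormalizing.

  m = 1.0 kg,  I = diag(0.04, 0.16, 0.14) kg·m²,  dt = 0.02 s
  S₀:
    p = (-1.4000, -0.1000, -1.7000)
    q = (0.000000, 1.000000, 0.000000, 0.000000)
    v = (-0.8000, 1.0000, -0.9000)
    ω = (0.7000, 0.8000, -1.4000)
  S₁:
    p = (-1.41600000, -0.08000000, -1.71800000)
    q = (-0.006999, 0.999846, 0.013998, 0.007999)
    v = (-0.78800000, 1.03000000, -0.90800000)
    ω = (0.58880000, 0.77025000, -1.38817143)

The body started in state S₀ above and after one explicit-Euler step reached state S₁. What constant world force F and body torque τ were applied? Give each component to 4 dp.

F = (0.6000, 1.5000, -0.4000)
τ = (-0.2000, -0.1400, 0.1500)

velocity change Δv = (0.01200000, 0.03000000, -0.00800000)
m·(v₁−v₀)/dt = (0.6000, 1.5000, -0.4000)
rate change Δω = (-0.11120000, -0.02975000, 0.01182857)
ω₀×(Iω₀) = (0.0224, 0.0980, 0.0672)
τ = I·(Δω/dt) + ω₀×(Iω₀) = (-0.2000, -0.1400, 0.1500)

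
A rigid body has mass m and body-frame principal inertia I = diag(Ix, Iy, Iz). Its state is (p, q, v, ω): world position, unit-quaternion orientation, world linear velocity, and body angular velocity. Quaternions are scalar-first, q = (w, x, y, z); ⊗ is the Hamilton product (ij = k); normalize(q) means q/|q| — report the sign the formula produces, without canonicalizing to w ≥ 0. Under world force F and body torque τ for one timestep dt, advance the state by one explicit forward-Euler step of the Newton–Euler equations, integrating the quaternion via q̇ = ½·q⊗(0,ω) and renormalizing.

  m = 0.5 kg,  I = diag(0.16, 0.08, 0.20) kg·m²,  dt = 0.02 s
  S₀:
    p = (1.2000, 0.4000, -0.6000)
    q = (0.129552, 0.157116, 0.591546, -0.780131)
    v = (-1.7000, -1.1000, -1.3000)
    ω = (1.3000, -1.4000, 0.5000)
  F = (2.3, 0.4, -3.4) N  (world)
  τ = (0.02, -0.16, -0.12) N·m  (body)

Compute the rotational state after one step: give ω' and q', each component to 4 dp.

gyro term ω×Iω = (-0.0840, -0.0260, 0.1456)
angular accel α = (0.6500, -1.6750, -1.3280)
ω + α·dt = (1.3130, -1.4335, 0.4734)
2q̇ = q⊗(0,ω) = (1.0139791, -0.6279928, -1.2741011, -0.9241962)
q' = normalize(q + ½dt·q⊗(0,ω)) = (0.1397, 0.1508, 0.5787, -0.7892)

ω' = (1.3130, -1.4335, 0.4734)
q' = (0.1397, 0.1508, 0.5787, -0.7892)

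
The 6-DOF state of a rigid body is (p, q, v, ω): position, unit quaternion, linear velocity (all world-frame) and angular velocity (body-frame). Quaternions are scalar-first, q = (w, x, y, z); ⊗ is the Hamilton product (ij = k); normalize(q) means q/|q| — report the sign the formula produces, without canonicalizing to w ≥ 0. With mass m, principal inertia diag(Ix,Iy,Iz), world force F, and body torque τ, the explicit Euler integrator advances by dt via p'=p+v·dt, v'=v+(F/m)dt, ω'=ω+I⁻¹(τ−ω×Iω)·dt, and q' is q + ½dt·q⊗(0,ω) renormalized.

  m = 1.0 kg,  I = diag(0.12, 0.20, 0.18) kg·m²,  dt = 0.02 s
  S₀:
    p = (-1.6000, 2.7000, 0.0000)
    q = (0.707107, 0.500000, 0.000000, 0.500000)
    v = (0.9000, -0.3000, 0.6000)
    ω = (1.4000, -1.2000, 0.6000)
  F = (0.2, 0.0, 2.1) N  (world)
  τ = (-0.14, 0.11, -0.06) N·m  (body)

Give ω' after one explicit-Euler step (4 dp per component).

ω' = (1.3743, -1.1840, 0.6083)

angular accel α = (-1.2867, 0.8020, 0.4133)
ω' = ω + α·dt = (1.3743, -1.1840, 0.6083)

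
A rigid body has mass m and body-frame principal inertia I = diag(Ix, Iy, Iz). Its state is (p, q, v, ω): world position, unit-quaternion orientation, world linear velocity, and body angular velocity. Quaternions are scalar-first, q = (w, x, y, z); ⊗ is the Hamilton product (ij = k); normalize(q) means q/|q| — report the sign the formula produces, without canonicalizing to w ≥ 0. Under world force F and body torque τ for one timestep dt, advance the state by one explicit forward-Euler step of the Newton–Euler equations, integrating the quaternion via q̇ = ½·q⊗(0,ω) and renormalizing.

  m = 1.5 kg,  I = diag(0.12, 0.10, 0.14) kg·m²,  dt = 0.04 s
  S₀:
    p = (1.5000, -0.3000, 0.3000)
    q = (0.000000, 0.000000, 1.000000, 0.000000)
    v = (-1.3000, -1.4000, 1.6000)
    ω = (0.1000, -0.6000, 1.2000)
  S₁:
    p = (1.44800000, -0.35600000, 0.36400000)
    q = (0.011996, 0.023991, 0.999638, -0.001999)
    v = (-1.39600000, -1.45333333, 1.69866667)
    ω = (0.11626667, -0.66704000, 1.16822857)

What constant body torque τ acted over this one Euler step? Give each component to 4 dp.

τ = (0.0200, -0.1700, -0.1100)

rate change Δω = (0.01626667, -0.06704000, -0.03177143)
ω₀×(Iω₀) = (-0.0288, -0.0024, 0.0012)
τ = I·(Δω/dt) + ω₀×(Iω₀) = (0.0200, -0.1700, -0.1100)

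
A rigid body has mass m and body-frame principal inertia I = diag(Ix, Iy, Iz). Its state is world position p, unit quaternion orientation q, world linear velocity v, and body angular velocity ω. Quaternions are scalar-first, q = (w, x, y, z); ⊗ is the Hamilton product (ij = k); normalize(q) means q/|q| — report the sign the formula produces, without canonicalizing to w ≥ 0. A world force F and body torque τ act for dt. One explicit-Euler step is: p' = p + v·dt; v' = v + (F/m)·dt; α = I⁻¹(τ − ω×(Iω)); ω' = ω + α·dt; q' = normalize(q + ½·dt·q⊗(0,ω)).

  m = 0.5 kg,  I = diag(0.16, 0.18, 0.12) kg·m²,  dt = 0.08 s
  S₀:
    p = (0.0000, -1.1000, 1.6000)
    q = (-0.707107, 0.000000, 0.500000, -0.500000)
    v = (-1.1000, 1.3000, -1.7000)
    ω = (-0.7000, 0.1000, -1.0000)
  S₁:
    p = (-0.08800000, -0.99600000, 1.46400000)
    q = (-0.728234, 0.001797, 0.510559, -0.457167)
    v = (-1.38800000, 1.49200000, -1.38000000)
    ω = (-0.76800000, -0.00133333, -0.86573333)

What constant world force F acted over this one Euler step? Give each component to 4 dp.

velocity change Δv = (-0.28800000, 0.19200000, 0.32000000)
m·(v₁−v₀)/dt = (-1.8000, 1.2000, 2.0000)

F = (-1.8000, 1.2000, 2.0000)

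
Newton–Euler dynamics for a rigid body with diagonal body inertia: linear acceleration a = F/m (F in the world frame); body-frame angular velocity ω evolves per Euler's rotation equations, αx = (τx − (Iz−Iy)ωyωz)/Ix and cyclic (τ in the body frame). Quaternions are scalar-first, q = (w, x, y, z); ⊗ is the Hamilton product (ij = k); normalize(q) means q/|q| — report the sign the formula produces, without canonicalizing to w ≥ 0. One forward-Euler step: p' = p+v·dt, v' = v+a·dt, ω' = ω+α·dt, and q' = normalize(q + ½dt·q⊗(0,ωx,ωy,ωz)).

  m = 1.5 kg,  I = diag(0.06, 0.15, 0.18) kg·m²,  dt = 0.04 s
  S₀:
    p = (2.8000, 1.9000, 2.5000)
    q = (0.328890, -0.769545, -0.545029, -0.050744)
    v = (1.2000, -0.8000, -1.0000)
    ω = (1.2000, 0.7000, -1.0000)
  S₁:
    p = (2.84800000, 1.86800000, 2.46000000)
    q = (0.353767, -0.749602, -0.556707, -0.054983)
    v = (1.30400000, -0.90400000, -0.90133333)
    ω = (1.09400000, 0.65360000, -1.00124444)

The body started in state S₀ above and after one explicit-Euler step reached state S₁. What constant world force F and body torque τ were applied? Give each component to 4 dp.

Δω = ω₁−ω₀ = (-0.10600000, -0.04640000, -0.00124444)
ω₀×(Iω₀) = (-0.0210, 0.1440, 0.0756)
I·α + gyro = (-0.1800, -0.0300, 0.0700)
v₁ − v₀ = (0.10400000, -0.10400000, 0.09866667)
F = m·Δv/dt = (3.9000, -3.9000, 3.7000)

F = (3.9000, -3.9000, 3.7000)
τ = (-0.1800, -0.0300, 0.0700)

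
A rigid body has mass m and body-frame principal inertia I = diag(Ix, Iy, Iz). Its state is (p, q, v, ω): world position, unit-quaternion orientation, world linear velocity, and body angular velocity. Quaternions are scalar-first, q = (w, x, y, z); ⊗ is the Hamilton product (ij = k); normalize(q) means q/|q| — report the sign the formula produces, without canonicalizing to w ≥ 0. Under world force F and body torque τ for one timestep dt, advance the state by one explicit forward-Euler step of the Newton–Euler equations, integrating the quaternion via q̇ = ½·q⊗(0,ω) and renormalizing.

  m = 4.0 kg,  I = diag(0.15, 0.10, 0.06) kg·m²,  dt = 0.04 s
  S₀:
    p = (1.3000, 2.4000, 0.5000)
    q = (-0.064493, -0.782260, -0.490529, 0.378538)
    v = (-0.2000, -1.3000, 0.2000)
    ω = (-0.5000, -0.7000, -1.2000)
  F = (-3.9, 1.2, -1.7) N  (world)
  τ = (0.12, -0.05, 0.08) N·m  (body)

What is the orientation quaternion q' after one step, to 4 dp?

2q̇ = q⊗(0,ω) = (-0.2802547, 0.8858579, -1.0828359, 0.3797091)
updated quaternion q' = (-0.0701, -0.7642, -0.5120, 0.3860)

q' = (-0.0701, -0.7642, -0.5120, 0.3860)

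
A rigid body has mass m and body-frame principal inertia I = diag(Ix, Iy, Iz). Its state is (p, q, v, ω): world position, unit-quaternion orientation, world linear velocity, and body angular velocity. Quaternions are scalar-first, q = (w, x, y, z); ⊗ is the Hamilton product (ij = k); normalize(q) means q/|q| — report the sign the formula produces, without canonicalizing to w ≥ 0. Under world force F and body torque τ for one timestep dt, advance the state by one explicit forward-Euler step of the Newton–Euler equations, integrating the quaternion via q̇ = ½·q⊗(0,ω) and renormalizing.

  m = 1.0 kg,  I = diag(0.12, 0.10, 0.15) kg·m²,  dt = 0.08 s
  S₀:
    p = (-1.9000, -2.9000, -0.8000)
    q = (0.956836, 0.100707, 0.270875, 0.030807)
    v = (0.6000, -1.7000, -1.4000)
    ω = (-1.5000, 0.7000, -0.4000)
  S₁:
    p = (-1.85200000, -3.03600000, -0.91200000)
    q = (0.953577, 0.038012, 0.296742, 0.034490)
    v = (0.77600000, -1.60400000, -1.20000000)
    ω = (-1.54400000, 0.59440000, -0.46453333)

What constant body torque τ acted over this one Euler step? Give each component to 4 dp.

τ = (-0.0800, -0.1500, -0.1000)

Δω = ω₁−ω₀ = (-0.04400000, -0.10560000, -0.06453333)
τ = I·(Δω/dt) + ω₀×(Iω₀) = (-0.0800, -0.1500, -0.1000)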